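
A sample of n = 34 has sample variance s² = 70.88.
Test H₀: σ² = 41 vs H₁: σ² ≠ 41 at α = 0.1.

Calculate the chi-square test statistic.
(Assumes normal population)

df = n - 1 = 33
χ² = (n-1)s²/σ₀² = 33×70.88/41 = 57.0498
Critical values: χ²_{0.95,33} = 20.867, χ²_{0.05,33} = 47.400
Rejection region: χ² < 20.867 or χ² > 47.400
Decision: reject H₀

Answer: χ² = 57.0498, reject H₀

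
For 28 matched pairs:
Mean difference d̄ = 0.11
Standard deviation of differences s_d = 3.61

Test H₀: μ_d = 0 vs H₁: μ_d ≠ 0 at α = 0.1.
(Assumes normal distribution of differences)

Answer: t = 0.1612, fail to reject H₀

Derivation:
df = n - 1 = 27
SE = s_d/√n = 3.61/√28 = 0.6822
t = d̄/SE = 0.11/0.6822 = 0.1612
Critical value: t_{0.05,27} = ±1.703
p-value ≈ 0.8731
Decision: fail to reject H₀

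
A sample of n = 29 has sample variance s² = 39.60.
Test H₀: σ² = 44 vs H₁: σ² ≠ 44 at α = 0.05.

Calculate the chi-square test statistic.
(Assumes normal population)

df = n - 1 = 28
χ² = (n-1)s²/σ₀² = 28×39.60/44 = 25.2000
Critical values: χ²_{0.975,28} = 15.308, χ²_{0.025,28} = 44.461
Rejection region: χ² < 15.308 or χ² > 44.461
Decision: fail to reject H₀

Answer: χ² = 25.2000, fail to reject H₀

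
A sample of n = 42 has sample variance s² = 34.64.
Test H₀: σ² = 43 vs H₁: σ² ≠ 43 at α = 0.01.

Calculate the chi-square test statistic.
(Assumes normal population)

df = n - 1 = 41
χ² = (n-1)s²/σ₀² = 41×34.64/43 = 33.0288
Critical values: χ²_{0.995,41} = 21.421, χ²_{0.005,41} = 68.053
Rejection region: χ² < 21.421 or χ² > 68.053
Decision: fail to reject H₀

Answer: χ² = 33.0288, fail to reject H₀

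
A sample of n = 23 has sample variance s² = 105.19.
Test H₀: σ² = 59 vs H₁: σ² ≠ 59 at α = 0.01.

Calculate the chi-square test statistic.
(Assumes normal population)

Answer: χ² = 39.2234, fail to reject H₀

Derivation:
df = n - 1 = 22
χ² = (n-1)s²/σ₀² = 22×105.19/59 = 39.2234
Critical values: χ²_{0.995,22} = 8.643, χ²_{0.005,22} = 42.796
Rejection region: χ² < 8.643 or χ² > 42.796
Decision: fail to reject H₀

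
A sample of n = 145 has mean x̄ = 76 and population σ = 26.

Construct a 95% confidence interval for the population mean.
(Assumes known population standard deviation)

Confidence level: 95%, α = 0.05
z_0.025 = 1.960
SE = σ/√n = 26/√145 = 2.1592
Margin of error = 1.960 × 2.1592 = 4.2320
CI: x̄ ± margin = 76 ± 4.2320
CI: (71.7680, 80.2320)

Answer: (71.7680, 80.2320)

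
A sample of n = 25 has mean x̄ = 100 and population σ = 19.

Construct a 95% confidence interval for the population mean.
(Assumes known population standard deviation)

Confidence level: 95%, α = 0.05
z_0.025 = 1.960
SE = σ/√n = 19/√25 = 3.8000
Margin of error = 1.960 × 3.8000 = 7.4480
CI: x̄ ± margin = 100 ± 7.4480
CI: (92.5520, 107.4480)

Answer: (92.5520, 107.4480)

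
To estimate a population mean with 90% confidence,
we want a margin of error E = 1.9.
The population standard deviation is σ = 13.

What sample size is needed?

z_0.05 = 1.645
n = (z×σ/E)² = (1.645×13/1.9)²
n = 126.6809
Round up: n = 127

Answer: n = 127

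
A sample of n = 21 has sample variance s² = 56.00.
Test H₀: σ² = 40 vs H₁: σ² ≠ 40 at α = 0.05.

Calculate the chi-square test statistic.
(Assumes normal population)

df = n - 1 = 20
χ² = (n-1)s²/σ₀² = 20×56.00/40 = 28.0000
Critical values: χ²_{0.975,20} = 9.591, χ²_{0.025,20} = 34.170
Rejection region: χ² < 9.591 or χ² > 34.170
Decision: fail to reject H₀

Answer: χ² = 28.0000, fail to reject H₀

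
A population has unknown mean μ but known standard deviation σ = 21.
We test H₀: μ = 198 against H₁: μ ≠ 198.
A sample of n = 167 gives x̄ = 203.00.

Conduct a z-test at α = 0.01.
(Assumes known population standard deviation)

Standard error: SE = σ/√n = 21/√167 = 1.6250
z-statistic: z = (x̄ - μ₀)/SE = (203.00 - 198)/1.6250 = 3.0769
Critical value: ±2.576
p-value = 0.0021
Decision: reject H₀

Answer: z = 3.0769, reject H₀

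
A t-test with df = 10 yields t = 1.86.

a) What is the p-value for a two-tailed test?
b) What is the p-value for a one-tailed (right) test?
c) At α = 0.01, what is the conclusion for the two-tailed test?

Using t-distribution with df = 10:
a) Two-tailed: p = 2×P(T > 1.86) = 0.0925
b) One-tailed: p = P(T > 1.86) = 0.0463
c) 0.0925 ≥ 0.01, fail to reject H₀

Answer: a) 0.0925, b) 0.0463, c) fail to reject H₀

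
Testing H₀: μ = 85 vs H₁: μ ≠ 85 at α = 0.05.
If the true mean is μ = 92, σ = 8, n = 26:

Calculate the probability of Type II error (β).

SE = σ/√n = 8/√26 = 1.5689
Critical values: μ₀ ± z_0.025×SE = 85 ± 1.960×1.5689
Acceptance region: (81.9250, 88.0750)
Under H₁ (μ = 92): z_high = (88.0750 - 92)/1.5689 = -2.5018, z_low = (81.9250 - 92)/1.5689 = -6.4217
β = P(not reject | H₁) = Φ(-2.5018) - Φ(-6.4217) ≈ 0.0062

Answer: β ≈ 0.0062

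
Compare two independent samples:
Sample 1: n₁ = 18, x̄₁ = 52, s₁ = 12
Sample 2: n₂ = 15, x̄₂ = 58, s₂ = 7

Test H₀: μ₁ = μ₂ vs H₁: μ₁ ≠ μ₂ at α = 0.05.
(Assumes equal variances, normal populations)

Answer: t = -1.7069, fail to reject H₀

Derivation:
Pooled variance: s²_p = [17×12² + 14×7²]/(31) = 101.0968
s_p = 10.0547
SE = s_p×√(1/n₁ + 1/n₂) = 10.0547×√(1/18 + 1/15) = 3.5152
t = (x̄₁ - x̄₂)/SE = (52 - 58)/3.5152 = -1.7069
df = 31, t-critical = ±2.040
Decision: fail to reject H₀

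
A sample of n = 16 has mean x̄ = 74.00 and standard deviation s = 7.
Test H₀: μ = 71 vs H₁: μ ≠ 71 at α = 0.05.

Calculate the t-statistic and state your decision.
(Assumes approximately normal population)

df = n - 1 = 15
SE = s/√n = 7/√16 = 1.7500
t = (x̄ - μ₀)/SE = (74.00 - 71)/1.7500 = 1.7143
Critical value: t_{0.025,15} = ±2.131
p-value ≈ 0.1071
Decision: fail to reject H₀

Answer: t = 1.7143, fail to reject H₀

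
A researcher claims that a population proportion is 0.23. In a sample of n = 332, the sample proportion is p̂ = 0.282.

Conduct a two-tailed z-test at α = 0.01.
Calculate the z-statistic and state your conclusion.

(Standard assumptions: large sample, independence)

Answer: z = 2.2515, fail to reject H₀

Derivation:
H₀: p = 0.23, H₁: p ≠ 0.23
Standard error: SE = √(p₀(1-p₀)/n) = √(0.23×0.77/332) = 0.023096
z-statistic: z = (p̂ - p₀)/SE = (0.282 - 0.23)/0.023096 = 2.2515
Critical value: z_0.005 = ±2.576
p-value = 0.0244
Decision: fail to reject H₀ at α = 0.01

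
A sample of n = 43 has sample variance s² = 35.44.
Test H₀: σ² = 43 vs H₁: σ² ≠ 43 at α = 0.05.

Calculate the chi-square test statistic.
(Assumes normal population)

df = n - 1 = 42
χ² = (n-1)s²/σ₀² = 42×35.44/43 = 34.6158
Critical values: χ²_{0.975,42} = 25.999, χ²_{0.025,42} = 61.777
Rejection region: χ² < 25.999 or χ² > 61.777
Decision: fail to reject H₀

Answer: χ² = 34.6158, fail to reject H₀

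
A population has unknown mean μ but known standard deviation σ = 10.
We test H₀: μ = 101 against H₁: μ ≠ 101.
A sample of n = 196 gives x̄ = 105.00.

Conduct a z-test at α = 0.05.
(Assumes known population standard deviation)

Standard error: SE = σ/√n = 10/√196 = 0.7143
z-statistic: z = (x̄ - μ₀)/SE = (105.00 - 101)/0.7143 = 5.5999
Critical value: ±1.960
p-value < 0.0001
Decision: reject H₀

Answer: z = 5.5999, reject H₀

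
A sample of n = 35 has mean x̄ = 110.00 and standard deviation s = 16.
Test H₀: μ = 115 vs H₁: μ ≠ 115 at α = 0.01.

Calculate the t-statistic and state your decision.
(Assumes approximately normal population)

df = n - 1 = 34
SE = s/√n = 16/√35 = 2.7045
t = (x̄ - μ₀)/SE = (110.00 - 115)/2.7045 = -1.8488
Critical value: t_{0.005,34} = ±2.728
p-value ≈ 0.0732
Decision: fail to reject H₀

Answer: t = -1.8488, fail to reject H₀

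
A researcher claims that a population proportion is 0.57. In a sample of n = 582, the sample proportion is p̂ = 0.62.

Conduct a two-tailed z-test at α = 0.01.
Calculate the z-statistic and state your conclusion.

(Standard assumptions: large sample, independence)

H₀: p = 0.57, H₁: p ≠ 0.57
Standard error: SE = √(p₀(1-p₀)/n) = √(0.57×0.43/582) = 0.020522
z-statistic: z = (p̂ - p₀)/SE = (0.62 - 0.57)/0.020522 = 2.4364
Critical value: z_0.005 = ±2.576
p-value = 0.0148
Decision: fail to reject H₀ at α = 0.01

Answer: z = 2.4364, fail to reject H₀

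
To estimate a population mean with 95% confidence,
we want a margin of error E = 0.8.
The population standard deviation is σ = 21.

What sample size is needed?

z_0.025 = 1.960
n = (z×σ/E)² = (1.960×21/0.8)²
n = 2647.1025
Round up: n = 2648

Answer: n = 2648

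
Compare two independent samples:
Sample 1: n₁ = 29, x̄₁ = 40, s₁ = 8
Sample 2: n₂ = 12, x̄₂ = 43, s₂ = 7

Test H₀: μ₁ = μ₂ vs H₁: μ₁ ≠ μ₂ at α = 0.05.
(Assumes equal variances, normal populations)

Answer: t = -1.1305, fail to reject H₀

Derivation:
Pooled variance: s²_p = [28×8² + 11×7²]/(39) = 59.7692
s_p = 7.7311
SE = s_p×√(1/n₁ + 1/n₂) = 7.7311×√(1/29 + 1/12) = 2.6536
t = (x̄₁ - x̄₂)/SE = (40 - 43)/2.6536 = -1.1305
df = 39, t-critical = ±2.023
Decision: fail to reject H₀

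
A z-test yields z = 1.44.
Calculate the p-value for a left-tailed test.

For z = 1.44:
p = P(Z < 1.44) = Φ(1.44) = 0.9251

Answer: p-value ≈ 0.9251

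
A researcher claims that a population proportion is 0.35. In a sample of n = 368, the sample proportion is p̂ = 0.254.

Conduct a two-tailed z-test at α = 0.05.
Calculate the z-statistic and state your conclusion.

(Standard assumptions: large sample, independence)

Answer: z = -3.8610, reject H₀

Derivation:
H₀: p = 0.35, H₁: p ≠ 0.35
Standard error: SE = √(p₀(1-p₀)/n) = √(0.35×0.65/368) = 0.024864
z-statistic: z = (p̂ - p₀)/SE = (0.254 - 0.35)/0.024864 = -3.8610
Critical value: z_0.025 = ±1.960
p-value = 0.0001
Decision: reject H₀ at α = 0.05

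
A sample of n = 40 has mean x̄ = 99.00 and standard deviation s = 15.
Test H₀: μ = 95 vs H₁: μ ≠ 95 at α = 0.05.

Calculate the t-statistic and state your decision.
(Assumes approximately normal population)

Answer: t = 1.6866, fail to reject H₀

Derivation:
df = n - 1 = 39
SE = s/√n = 15/√40 = 2.3717
t = (x̄ - μ₀)/SE = (99.00 - 95)/2.3717 = 1.6866
Critical value: t_{0.025,39} = ±2.023
p-value ≈ 0.0997
Decision: fail to reject H₀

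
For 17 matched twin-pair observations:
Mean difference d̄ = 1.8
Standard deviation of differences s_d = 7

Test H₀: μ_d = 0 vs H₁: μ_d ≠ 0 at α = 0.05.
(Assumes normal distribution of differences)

df = n - 1 = 16
SE = s_d/√n = 7/√17 = 1.6977
t = d̄/SE = 1.8/1.6977 = 1.0603
Critical value: t_{0.025,16} = ±2.120
p-value ≈ 0.3048
Decision: fail to reject H₀

Answer: t = 1.0603, fail to reject H₀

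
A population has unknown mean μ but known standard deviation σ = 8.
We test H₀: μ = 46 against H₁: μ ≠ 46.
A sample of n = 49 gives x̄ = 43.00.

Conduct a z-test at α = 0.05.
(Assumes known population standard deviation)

Standard error: SE = σ/√n = 8/√49 = 1.1429
z-statistic: z = (x̄ - μ₀)/SE = (43.00 - 46)/1.1429 = -2.6249
Critical value: ±1.960
p-value = 0.0087
Decision: reject H₀

Answer: z = -2.6249, reject H₀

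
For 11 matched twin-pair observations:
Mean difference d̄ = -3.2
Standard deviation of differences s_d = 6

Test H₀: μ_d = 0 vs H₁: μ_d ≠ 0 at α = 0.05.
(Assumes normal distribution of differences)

Answer: t = -1.7688, fail to reject H₀

Derivation:
df = n - 1 = 10
SE = s_d/√n = 6/√11 = 1.8091
t = d̄/SE = -3.2/1.8091 = -1.7688
Critical value: t_{0.025,10} = ±2.228
p-value ≈ 0.1074
Decision: fail to reject H₀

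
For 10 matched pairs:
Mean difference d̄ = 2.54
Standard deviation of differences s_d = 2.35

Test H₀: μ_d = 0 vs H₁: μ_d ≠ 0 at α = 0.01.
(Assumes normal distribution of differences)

df = n - 1 = 9
SE = s_d/√n = 2.35/√10 = 0.7431
t = d̄/SE = 2.54/0.7431 = 3.4181
Critical value: t_{0.005,9} = ±3.250
p-value ≈ 0.0077
Decision: reject H₀

Answer: t = 3.4181, reject H₀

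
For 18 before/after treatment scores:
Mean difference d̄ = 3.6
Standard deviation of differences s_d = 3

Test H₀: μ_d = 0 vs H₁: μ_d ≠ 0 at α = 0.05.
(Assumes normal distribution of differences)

df = n - 1 = 17
SE = s_d/√n = 3/√18 = 0.7071
t = d̄/SE = 3.6/0.7071 = 5.0912
Critical value: t_{0.025,17} = ±2.110
p-value ≈ 0.0001
Decision: reject H₀

Answer: t = 5.0912, reject H₀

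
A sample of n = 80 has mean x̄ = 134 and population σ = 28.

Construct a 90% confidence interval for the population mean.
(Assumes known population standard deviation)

Answer: (128.8503, 139.1497)

Derivation:
Confidence level: 90%, α = 0.1
z_0.05 = 1.645
SE = σ/√n = 28/√80 = 3.1305
Margin of error = 1.645 × 3.1305 = 5.1497
CI: x̄ ± margin = 134 ± 5.1497
CI: (128.8503, 139.1497)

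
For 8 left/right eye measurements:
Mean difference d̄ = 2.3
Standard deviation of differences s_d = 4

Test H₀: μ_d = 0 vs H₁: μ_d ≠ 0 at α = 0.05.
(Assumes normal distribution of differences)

Answer: t = 1.6264, fail to reject H₀

Derivation:
df = n - 1 = 7
SE = s_d/√n = 4/√8 = 1.4142
t = d̄/SE = 2.3/1.4142 = 1.6264
Critical value: t_{0.025,7} = ±2.365
p-value ≈ 0.1479
Decision: fail to reject H₀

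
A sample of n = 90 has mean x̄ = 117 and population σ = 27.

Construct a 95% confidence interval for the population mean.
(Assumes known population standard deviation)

Answer: (111.4218, 122.5782)

Derivation:
Confidence level: 95%, α = 0.05
z_0.025 = 1.960
SE = σ/√n = 27/√90 = 2.8460
Margin of error = 1.960 × 2.8460 = 5.5782
CI: x̄ ± margin = 117 ± 5.5782
CI: (111.4218, 122.5782)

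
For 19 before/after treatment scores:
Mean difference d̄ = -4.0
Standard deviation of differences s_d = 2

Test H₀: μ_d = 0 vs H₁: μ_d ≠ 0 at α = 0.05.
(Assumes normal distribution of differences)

Answer: t = -8.7184, reject H₀

Derivation:
df = n - 1 = 18
SE = s_d/√n = 2/√19 = 0.4588
t = d̄/SE = -4.0/0.4588 = -8.7184
Critical value: t_{0.025,18} = ±2.101
p-value < 0.0001
Decision: reject H₀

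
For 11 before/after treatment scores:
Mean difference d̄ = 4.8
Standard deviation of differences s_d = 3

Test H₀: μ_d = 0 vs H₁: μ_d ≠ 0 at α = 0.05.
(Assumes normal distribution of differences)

Answer: t = 5.3068, reject H₀

Derivation:
df = n - 1 = 10
SE = s_d/√n = 3/√11 = 0.9045
t = d̄/SE = 4.8/0.9045 = 5.3068
Critical value: t_{0.025,10} = ±2.228
p-value ≈ 0.0003
Decision: reject H₀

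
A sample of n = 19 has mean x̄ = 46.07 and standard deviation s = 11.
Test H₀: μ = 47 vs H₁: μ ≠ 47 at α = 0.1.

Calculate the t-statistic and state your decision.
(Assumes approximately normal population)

df = n - 1 = 18
SE = s/√n = 11/√19 = 2.5236
t = (x̄ - μ₀)/SE = (46.07 - 47)/2.5236 = -0.3685
Critical value: t_{0.05,18} = ±1.734
p-value ≈ 0.7168
Decision: fail to reject H₀

Answer: t = -0.3685, fail to reject H₀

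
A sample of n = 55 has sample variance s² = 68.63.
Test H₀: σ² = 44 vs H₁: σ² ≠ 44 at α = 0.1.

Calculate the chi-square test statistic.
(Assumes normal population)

Answer: χ² = 84.2277, reject H₀

Derivation:
df = n - 1 = 54
χ² = (n-1)s²/σ₀² = 54×68.63/44 = 84.2277
Critical values: χ²_{0.95,54} = 38.116, χ²_{0.05,54} = 72.153
Rejection region: χ² < 38.116 or χ² > 72.153
Decision: reject H₀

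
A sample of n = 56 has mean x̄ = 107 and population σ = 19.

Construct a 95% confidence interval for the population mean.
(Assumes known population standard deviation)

Answer: (102.0236, 111.9764)

Derivation:
Confidence level: 95%, α = 0.05
z_0.025 = 1.960
SE = σ/√n = 19/√56 = 2.5390
Margin of error = 1.960 × 2.5390 = 4.9764
CI: x̄ ± margin = 107 ± 4.9764
CI: (102.0236, 111.9764)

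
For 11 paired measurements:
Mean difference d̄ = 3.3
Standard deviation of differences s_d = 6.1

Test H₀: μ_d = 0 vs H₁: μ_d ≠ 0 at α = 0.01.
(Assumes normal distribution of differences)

df = n - 1 = 10
SE = s_d/√n = 6.1/√11 = 1.8392
t = d̄/SE = 3.3/1.8392 = 1.7943
Critical value: t_{0.005,10} = ±3.169
p-value ≈ 0.1030
Decision: fail to reject H₀

Answer: t = 1.7943, fail to reject H₀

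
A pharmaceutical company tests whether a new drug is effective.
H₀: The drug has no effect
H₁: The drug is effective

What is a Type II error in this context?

Answer: Failing to detect the drug's effect when it actually works

Derivation:
Type I error: rejecting H₀ when it is actually true (false positive).
Type II error: failing to reject H₀ when H₁ is actually true (false negative).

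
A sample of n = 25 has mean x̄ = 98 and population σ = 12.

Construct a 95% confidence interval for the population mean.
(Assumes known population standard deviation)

Answer: (93.2960, 102.7040)

Derivation:
Confidence level: 95%, α = 0.05
z_0.025 = 1.960
SE = σ/√n = 12/√25 = 2.4000
Margin of error = 1.960 × 2.4000 = 4.7040
CI: x̄ ± margin = 98 ± 4.7040
CI: (93.2960, 102.7040)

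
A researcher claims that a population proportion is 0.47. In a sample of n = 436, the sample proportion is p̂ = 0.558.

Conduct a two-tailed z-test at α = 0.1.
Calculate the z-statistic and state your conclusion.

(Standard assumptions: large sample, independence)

Answer: z = 3.6815, reject H₀

Derivation:
H₀: p = 0.47, H₁: p ≠ 0.47
Standard error: SE = √(p₀(1-p₀)/n) = √(0.47×0.53/436) = 0.023903
z-statistic: z = (p̂ - p₀)/SE = (0.558 - 0.47)/0.023903 = 3.6815
Critical value: z_0.05 = ±1.645
p-value = 0.0002
Decision: reject H₀ at α = 0.1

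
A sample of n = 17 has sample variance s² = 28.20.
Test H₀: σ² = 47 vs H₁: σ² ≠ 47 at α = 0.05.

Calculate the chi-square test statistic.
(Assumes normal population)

df = n - 1 = 16
χ² = (n-1)s²/σ₀² = 16×28.20/47 = 9.6000
Critical values: χ²_{0.975,16} = 6.908, χ²_{0.025,16} = 28.845
Rejection region: χ² < 6.908 or χ² > 28.845
Decision: fail to reject H₀

Answer: χ² = 9.6000, fail to reject H₀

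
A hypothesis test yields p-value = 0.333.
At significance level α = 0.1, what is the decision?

Compare p-value to α:
0.333 ≥ 0.1
Decision: fail to reject H₀

Answer: fail to reject H₀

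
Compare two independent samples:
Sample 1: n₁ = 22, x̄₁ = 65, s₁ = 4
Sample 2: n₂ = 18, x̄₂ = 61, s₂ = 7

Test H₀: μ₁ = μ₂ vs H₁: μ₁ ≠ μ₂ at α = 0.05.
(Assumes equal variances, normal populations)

Answer: t = 2.2691, reject H₀

Derivation:
Pooled variance: s²_p = [21×4² + 17×7²]/(38) = 30.7632
s_p = 5.5465
SE = s_p×√(1/n₁ + 1/n₂) = 5.5465×√(1/22 + 1/18) = 1.7628
t = (x̄₁ - x̄₂)/SE = (65 - 61)/1.7628 = 2.2691
df = 38, t-critical = ±2.024
Decision: reject H₀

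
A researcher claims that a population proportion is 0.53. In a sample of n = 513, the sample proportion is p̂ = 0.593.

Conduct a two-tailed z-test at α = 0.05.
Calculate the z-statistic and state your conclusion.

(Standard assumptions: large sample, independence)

H₀: p = 0.53, H₁: p ≠ 0.53
Standard error: SE = √(p₀(1-p₀)/n) = √(0.53×0.47/513) = 0.022036
z-statistic: z = (p̂ - p₀)/SE = (0.593 - 0.53)/0.022036 = 2.8590
Critical value: z_0.025 = ±1.960
p-value = 0.0042
Decision: reject H₀ at α = 0.05

Answer: z = 2.8590, reject H₀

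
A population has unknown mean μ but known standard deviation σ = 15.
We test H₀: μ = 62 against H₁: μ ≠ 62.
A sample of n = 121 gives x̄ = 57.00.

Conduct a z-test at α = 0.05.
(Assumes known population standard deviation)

Standard error: SE = σ/√n = 15/√121 = 1.3636
z-statistic: z = (x̄ - μ₀)/SE = (57.00 - 62)/1.3636 = -3.6668
Critical value: ±1.960
p-value = 0.0002
Decision: reject H₀

Answer: z = -3.6668, reject H₀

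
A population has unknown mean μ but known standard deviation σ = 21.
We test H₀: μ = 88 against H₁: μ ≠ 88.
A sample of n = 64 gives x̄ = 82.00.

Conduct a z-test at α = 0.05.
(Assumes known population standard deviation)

Standard error: SE = σ/√n = 21/√64 = 2.6250
z-statistic: z = (x̄ - μ₀)/SE = (82.00 - 88)/2.6250 = -2.2857
Critical value: ±1.960
p-value = 0.0223
Decision: reject H₀

Answer: z = -2.2857, reject H₀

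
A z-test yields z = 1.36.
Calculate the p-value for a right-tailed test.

For z = 1.36:
p = P(Z > 1.36) = 1 - Φ(1.36) = 0.0869

Answer: p-value ≈ 0.0869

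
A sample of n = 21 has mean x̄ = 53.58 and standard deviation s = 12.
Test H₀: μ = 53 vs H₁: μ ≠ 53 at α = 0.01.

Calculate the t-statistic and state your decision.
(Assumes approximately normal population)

df = n - 1 = 20
SE = s/√n = 12/√21 = 2.6186
t = (x̄ - μ₀)/SE = (53.58 - 53)/2.6186 = 0.2215
Critical value: t_{0.005,20} = ±2.845
p-value ≈ 0.8269
Decision: fail to reject H₀

Answer: t = 0.2215, fail to reject H₀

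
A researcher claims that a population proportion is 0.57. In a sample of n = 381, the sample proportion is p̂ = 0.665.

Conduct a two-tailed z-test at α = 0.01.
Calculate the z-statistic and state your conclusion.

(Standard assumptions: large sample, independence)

Answer: z = 3.7456, reject H₀

Derivation:
H₀: p = 0.57, H₁: p ≠ 0.57
Standard error: SE = √(p₀(1-p₀)/n) = √(0.57×0.43/381) = 0.025363
z-statistic: z = (p̂ - p₀)/SE = (0.665 - 0.57)/0.025363 = 3.7456
Critical value: z_0.005 = ±2.576
p-value = 0.0002
Decision: reject H₀ at α = 0.01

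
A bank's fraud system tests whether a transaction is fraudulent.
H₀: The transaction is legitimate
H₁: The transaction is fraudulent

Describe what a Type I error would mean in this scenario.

Type I error: rejecting H₀ when it is actually true (false positive).
Type II error: failing to reject H₀ when H₁ is actually true (false negative).

Answer: Blocking a legitimate transaction as fraud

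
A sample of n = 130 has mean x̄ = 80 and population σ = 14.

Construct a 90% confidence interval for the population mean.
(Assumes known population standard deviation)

Answer: (77.9801, 82.0199)

Derivation:
Confidence level: 90%, α = 0.1
z_0.05 = 1.645
SE = σ/√n = 14/√130 = 1.2279
Margin of error = 1.645 × 1.2279 = 2.0199
CI: x̄ ± margin = 80 ± 2.0199
CI: (77.9801, 82.0199)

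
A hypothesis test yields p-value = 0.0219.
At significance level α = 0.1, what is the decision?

Answer: reject H₀

Derivation:
Compare p-value to α:
0.0219 < 0.1
Decision: reject H₀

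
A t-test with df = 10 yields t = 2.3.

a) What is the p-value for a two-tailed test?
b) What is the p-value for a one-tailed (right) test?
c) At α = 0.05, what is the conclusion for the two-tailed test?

Answer: a) 0.0443, b) 0.0221, c) reject H₀

Derivation:
Using t-distribution with df = 10:
a) Two-tailed: p = 2×P(T > 2.3) = 0.0443
b) One-tailed: p = P(T > 2.3) = 0.0221
c) 0.0443 < 0.05, reject H₀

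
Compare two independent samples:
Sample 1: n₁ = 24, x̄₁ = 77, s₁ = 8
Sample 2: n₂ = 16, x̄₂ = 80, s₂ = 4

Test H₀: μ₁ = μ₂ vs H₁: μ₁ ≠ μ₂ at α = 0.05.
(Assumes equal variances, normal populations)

Answer: t = -1.3848, fail to reject H₀

Derivation:
Pooled variance: s²_p = [23×8² + 15×4²]/(38) = 45.0526
s_p = 6.7121
SE = s_p×√(1/n₁ + 1/n₂) = 6.7121×√(1/24 + 1/16) = 2.1663
t = (x̄₁ - x̄₂)/SE = (77 - 80)/2.1663 = -1.3848
df = 38, t-critical = ±2.024
Decision: fail to reject H₀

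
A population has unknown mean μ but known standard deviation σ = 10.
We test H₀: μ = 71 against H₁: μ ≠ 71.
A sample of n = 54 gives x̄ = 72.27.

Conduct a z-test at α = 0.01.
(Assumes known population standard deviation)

Answer: z = 0.9333, fail to reject H₀

Derivation:
Standard error: SE = σ/√n = 10/√54 = 1.3608
z-statistic: z = (x̄ - μ₀)/SE = (72.27 - 71)/1.3608 = 0.9333
Critical value: ±2.576
p-value = 0.3507
Decision: fail to reject H₀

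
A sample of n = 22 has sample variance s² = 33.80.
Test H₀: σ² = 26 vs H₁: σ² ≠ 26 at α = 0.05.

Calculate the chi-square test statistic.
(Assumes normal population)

Answer: χ² = 27.3000, fail to reject H₀

Derivation:
df = n - 1 = 21
χ² = (n-1)s²/σ₀² = 21×33.80/26 = 27.3000
Critical values: χ²_{0.975,21} = 10.283, χ²_{0.025,21} = 35.479
Rejection region: χ² < 10.283 or χ² > 35.479
Decision: fail to reject H₀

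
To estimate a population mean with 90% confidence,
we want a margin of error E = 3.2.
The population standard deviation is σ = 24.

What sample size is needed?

Answer: n = 153

Derivation:
z_0.05 = 1.645
n = (z×σ/E)² = (1.645×24/3.2)²
n = 152.2139
Round up: n = 153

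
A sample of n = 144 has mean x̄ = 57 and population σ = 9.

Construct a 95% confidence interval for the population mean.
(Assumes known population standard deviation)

Confidence level: 95%, α = 0.05
z_0.025 = 1.960
SE = σ/√n = 9/√144 = 0.7500
Margin of error = 1.960 × 0.7500 = 1.4700
CI: x̄ ± margin = 57 ± 1.4700
CI: (55.5300, 58.4700)

Answer: (55.5300, 58.4700)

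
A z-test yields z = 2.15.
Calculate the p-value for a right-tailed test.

Answer: p-value ≈ 0.0158

Derivation:
For z = 2.15:
p = P(Z > 2.15) = 1 - Φ(2.15) = 0.0158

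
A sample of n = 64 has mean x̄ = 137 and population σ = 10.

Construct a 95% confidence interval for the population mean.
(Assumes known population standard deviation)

Confidence level: 95%, α = 0.05
z_0.025 = 1.960
SE = σ/√n = 10/√64 = 1.2500
Margin of error = 1.960 × 1.2500 = 2.4500
CI: x̄ ± margin = 137 ± 2.4500
CI: (134.5500, 139.4500)

Answer: (134.5500, 139.4500)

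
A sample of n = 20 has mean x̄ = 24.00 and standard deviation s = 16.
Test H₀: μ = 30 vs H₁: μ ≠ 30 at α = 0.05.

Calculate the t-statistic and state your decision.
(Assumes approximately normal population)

df = n - 1 = 19
SE = s/√n = 16/√20 = 3.5777
t = (x̄ - μ₀)/SE = (24.00 - 30)/3.5777 = -1.6771
Critical value: t_{0.025,19} = ±2.093
p-value ≈ 0.1099
Decision: fail to reject H₀

Answer: t = -1.6771, fail to reject H₀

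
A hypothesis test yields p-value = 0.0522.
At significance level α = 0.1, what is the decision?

Compare p-value to α:
0.0522 < 0.1
Decision: reject H₀

Answer: reject H₀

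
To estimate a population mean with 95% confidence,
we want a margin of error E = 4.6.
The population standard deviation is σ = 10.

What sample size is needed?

Answer: n = 19

Derivation:
z_0.025 = 1.960
n = (z×σ/E)² = (1.960×10/4.6)²
n = 18.1550
Round up: n = 19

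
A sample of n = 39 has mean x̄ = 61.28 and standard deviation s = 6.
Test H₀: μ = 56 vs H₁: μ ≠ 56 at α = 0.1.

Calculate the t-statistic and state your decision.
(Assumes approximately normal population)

df = n - 1 = 38
SE = s/√n = 6/√39 = 0.9608
t = (x̄ - μ₀)/SE = (61.28 - 56)/0.9608 = 5.4954
Critical value: t_{0.05,38} = ±1.686
p-value < 0.0001
Decision: reject H₀

Answer: t = 5.4954, reject H₀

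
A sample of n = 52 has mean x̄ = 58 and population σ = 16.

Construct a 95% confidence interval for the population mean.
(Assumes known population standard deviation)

Answer: (53.6512, 62.3488)

Derivation:
Confidence level: 95%, α = 0.05
z_0.025 = 1.960
SE = σ/√n = 16/√52 = 2.2188
Margin of error = 1.960 × 2.2188 = 4.3488
CI: x̄ ± margin = 58 ± 4.3488
CI: (53.6512, 62.3488)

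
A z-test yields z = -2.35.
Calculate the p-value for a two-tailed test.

Answer: p-value ≈ 0.0188

Derivation:
For z = -2.35:
p = 2×P(Z > |-2.35|) = 2×(1 - Φ(2.35)) = 0.0188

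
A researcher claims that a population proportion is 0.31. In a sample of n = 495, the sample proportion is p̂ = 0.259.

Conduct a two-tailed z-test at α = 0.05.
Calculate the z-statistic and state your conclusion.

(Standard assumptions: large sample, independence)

H₀: p = 0.31, H₁: p ≠ 0.31
Standard error: SE = √(p₀(1-p₀)/n) = √(0.31×0.69/495) = 0.020788
z-statistic: z = (p̂ - p₀)/SE = (0.259 - 0.31)/0.020788 = -2.4533
Critical value: z_0.025 = ±1.960
p-value = 0.0142
Decision: reject H₀ at α = 0.05

Answer: z = -2.4533, reject H₀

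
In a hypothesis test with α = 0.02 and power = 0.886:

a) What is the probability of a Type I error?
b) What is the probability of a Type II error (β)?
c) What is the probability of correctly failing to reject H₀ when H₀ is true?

a) Type I error probability = α = 0.02
b) Power = P(reject H₀ | H₁ true) = 1 - β = 0.886, so Type II error probability = β = 1 - Power = 0.114
c) P(fail to reject H₀ | H₀ true) = 1 - α = 0.98

Answer: a) 0.02, b) 0.114, c) 0.98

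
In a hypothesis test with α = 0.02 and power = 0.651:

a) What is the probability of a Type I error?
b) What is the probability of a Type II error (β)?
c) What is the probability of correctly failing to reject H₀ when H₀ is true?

Answer: a) 0.02, b) 0.349, c) 0.98

Derivation:
a) Type I error probability = α = 0.02
b) Power = P(reject H₀ | H₁ true) = 1 - β = 0.651, so Type II error probability = β = 1 - Power = 0.349
c) P(fail to reject H₀ | H₀ true) = 1 - α = 0.98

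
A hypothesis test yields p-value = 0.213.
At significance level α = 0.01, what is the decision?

Compare p-value to α:
0.213 ≥ 0.01
Decision: fail to reject H₀

Answer: fail to reject H₀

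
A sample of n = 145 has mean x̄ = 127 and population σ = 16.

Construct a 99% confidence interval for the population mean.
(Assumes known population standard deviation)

Answer: (123.5773, 130.4227)

Derivation:
Confidence level: 99%, α = 0.01
z_0.005 = 2.576
SE = σ/√n = 16/√145 = 1.3287
Margin of error = 2.576 × 1.3287 = 3.4227
CI: x̄ ± margin = 127 ± 3.4227
CI: (123.5773, 130.4227)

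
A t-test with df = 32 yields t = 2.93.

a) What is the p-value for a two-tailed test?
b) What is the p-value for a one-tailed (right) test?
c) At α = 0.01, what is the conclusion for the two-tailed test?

Using t-distribution with df = 32:
a) Two-tailed: p = 2×P(T > 2.93) = 0.0062
b) One-tailed: p = P(T > 2.93) = 0.0031
c) 0.0062 < 0.01, reject H₀

Answer: a) 0.0062, b) 0.0031, c) reject H₀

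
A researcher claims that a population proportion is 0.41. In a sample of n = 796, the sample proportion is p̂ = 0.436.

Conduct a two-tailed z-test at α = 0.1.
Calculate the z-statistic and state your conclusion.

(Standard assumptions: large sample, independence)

H₀: p = 0.41, H₁: p ≠ 0.41
Standard error: SE = √(p₀(1-p₀)/n) = √(0.41×0.59/796) = 0.017433
z-statistic: z = (p̂ - p₀)/SE = (0.436 - 0.41)/0.017433 = 1.4914
Critical value: z_0.05 = ±1.645
p-value = 0.1359
Decision: fail to reject H₀ at α = 0.1

Answer: z = 1.4914, fail to reject H₀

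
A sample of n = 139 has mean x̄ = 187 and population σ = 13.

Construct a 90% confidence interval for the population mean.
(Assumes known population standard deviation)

Answer: (185.1862, 188.8138)

Derivation:
Confidence level: 90%, α = 0.1
z_0.05 = 1.645
SE = σ/√n = 13/√139 = 1.1026
Margin of error = 1.645 × 1.1026 = 1.8138
CI: x̄ ± margin = 187 ± 1.8138
CI: (185.1862, 188.8138)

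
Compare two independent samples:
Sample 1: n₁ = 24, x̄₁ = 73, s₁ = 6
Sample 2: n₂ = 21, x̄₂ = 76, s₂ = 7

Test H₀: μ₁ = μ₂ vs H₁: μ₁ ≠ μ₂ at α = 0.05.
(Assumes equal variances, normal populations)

Pooled variance: s²_p = [23×6² + 20×7²]/(43) = 42.0465
s_p = 6.4843
SE = s_p×√(1/n₁ + 1/n₂) = 6.4843×√(1/24 + 1/21) = 1.9376
t = (x̄₁ - x̄₂)/SE = (73 - 76)/1.9376 = -1.5483
df = 43, t-critical = ±2.017
Decision: fail to reject H₀

Answer: t = -1.5483, fail to reject H₀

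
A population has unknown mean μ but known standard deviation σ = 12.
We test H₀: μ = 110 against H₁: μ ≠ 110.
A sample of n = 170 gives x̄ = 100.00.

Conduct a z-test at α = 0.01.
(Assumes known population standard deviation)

Standard error: SE = σ/√n = 12/√170 = 0.9204
z-statistic: z = (x̄ - μ₀)/SE = (100.00 - 110)/0.9204 = -10.8648
Critical value: ±2.576
p-value < 0.0001
Decision: reject H₀

Answer: z = -10.8648, reject H₀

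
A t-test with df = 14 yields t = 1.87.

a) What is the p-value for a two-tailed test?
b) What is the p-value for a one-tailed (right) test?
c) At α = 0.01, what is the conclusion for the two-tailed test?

Using t-distribution with df = 14:
a) Two-tailed: p = 2×P(T > 1.87) = 0.0825
b) One-tailed: p = P(T > 1.87) = 0.0413
c) 0.0825 ≥ 0.01, fail to reject H₀

Answer: a) 0.0825, b) 0.0413, c) fail to reject H₀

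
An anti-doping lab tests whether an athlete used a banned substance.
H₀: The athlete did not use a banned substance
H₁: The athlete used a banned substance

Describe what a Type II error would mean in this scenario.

Type I error (α): Rejecting H₀ when H₀ is true
Type II error (β): Failing to reject H₀ when H₁ is true

Answer: Failing to detect doping in an athlete who used a banned substance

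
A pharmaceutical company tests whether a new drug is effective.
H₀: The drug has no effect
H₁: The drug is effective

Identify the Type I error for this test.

Type I error: rejecting H₀ when it is actually true (false positive).
Type II error: failing to reject H₀ when H₁ is actually true (false negative).

Answer: Concluding the drug is effective when it actually has no effect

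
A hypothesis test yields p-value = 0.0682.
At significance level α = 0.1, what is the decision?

Answer: reject H₀

Derivation:
Compare p-value to α:
0.0682 < 0.1
Decision: reject H₀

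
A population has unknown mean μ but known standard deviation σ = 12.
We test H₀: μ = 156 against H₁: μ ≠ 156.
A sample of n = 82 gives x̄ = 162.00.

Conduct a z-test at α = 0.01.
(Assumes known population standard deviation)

Standard error: SE = σ/√n = 12/√82 = 1.3252
z-statistic: z = (x̄ - μ₀)/SE = (162.00 - 156)/1.3252 = 4.5276
Critical value: ±2.576
p-value < 0.0001
Decision: reject H₀

Answer: z = 4.5276, reject H₀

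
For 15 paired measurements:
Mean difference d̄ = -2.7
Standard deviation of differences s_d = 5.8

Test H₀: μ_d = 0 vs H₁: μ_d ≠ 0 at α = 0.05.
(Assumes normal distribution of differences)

Answer: t = -1.8029, fail to reject H₀

Derivation:
df = n - 1 = 14
SE = s_d/√n = 5.8/√15 = 1.4976
t = d̄/SE = -2.7/1.4976 = -1.8029
Critical value: t_{0.025,14} = ±2.145
p-value ≈ 0.0930
Decision: fail to reject H₀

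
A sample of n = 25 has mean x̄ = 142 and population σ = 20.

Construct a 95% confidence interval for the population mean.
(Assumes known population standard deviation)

Answer: (134.1600, 149.8400)

Derivation:
Confidence level: 95%, α = 0.05
z_0.025 = 1.960
SE = σ/√n = 20/√25 = 4.0000
Margin of error = 1.960 × 4.0000 = 7.8400
CI: x̄ ± margin = 142 ± 7.8400
CI: (134.1600, 149.8400)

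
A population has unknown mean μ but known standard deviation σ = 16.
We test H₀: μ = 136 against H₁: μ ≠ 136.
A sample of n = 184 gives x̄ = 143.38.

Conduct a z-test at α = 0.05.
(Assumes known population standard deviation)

Answer: z = 6.2569, reject H₀

Derivation:
Standard error: SE = σ/√n = 16/√184 = 1.1795
z-statistic: z = (x̄ - μ₀)/SE = (143.38 - 136)/1.1795 = 6.2569
Critical value: ±1.960
p-value < 0.0001
Decision: reject H₀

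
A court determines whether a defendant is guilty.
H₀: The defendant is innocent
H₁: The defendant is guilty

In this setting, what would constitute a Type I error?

Answer: Convicting an innocent person

Derivation:
Type I error (α): Rejecting H₀ when H₀ is true
Type II error (β): Failing to reject H₀ when H₁ is true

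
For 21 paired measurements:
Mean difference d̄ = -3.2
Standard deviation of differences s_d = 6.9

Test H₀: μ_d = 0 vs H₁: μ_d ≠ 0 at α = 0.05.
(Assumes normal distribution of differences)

df = n - 1 = 20
SE = s_d/√n = 6.9/√21 = 1.5057
t = d̄/SE = -3.2/1.5057 = -2.1253
Critical value: t_{0.025,20} = ±2.086
p-value ≈ 0.0462
Decision: reject H₀

Answer: t = -2.1253, reject H₀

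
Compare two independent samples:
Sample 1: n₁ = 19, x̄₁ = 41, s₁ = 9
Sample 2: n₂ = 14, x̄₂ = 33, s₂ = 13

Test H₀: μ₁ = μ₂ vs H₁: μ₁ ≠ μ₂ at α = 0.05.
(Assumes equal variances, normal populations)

Pooled variance: s²_p = [18×9² + 13×13²]/(31) = 117.9032
s_p = 10.8583
SE = s_p×√(1/n₁ + 1/n₂) = 10.8583×√(1/19 + 1/14) = 3.8245
t = (x̄₁ - x̄₂)/SE = (41 - 33)/3.8245 = 2.0918
df = 31, t-critical = ±2.040
Decision: reject H₀

Answer: t = 2.0918, reject H₀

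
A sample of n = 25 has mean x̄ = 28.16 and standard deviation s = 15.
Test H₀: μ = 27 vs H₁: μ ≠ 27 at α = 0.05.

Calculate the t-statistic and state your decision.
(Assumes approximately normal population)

df = n - 1 = 24
SE = s/√n = 15/√25 = 3.0000
t = (x̄ - μ₀)/SE = (28.16 - 27)/3.0000 = 0.3867
Critical value: t_{0.025,24} = ±2.064
p-value ≈ 0.7024
Decision: fail to reject H₀

Answer: t = 0.3867, fail to reject H₀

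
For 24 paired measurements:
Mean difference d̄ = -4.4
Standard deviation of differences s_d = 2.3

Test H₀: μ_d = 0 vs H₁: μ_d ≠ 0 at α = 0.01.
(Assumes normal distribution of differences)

df = n - 1 = 23
SE = s_d/√n = 2.3/√24 = 0.4695
t = d̄/SE = -4.4/0.4695 = -9.3717
Critical value: t_{0.005,23} = ±2.807
p-value < 0.0001
Decision: reject H₀

Answer: t = -9.3717, reject H₀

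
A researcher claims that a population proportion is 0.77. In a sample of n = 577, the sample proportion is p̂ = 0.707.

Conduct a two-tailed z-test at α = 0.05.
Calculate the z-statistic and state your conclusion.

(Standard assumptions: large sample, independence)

Answer: z = -3.5961, reject H₀

Derivation:
H₀: p = 0.77, H₁: p ≠ 0.77
Standard error: SE = √(p₀(1-p₀)/n) = √(0.77×0.23/577) = 0.017519
z-statistic: z = (p̂ - p₀)/SE = (0.707 - 0.77)/0.017519 = -3.5961
Critical value: z_0.025 = ±1.960
p-value = 0.0003
Decision: reject H₀ at α = 0.05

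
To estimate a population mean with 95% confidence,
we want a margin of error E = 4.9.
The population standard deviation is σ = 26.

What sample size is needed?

Answer: n = 109

Derivation:
z_0.025 = 1.960
n = (z×σ/E)² = (1.960×26/4.9)²
n = 108.1600
Round up: n = 109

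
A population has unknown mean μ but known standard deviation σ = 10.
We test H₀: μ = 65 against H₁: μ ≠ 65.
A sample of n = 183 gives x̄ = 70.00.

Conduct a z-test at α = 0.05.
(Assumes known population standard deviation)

Standard error: SE = σ/√n = 10/√183 = 0.7392
z-statistic: z = (x̄ - μ₀)/SE = (70.00 - 65)/0.7392 = 6.7641
Critical value: ±1.960
p-value < 0.0001
Decision: reject H₀

Answer: z = 6.7641, reject H₀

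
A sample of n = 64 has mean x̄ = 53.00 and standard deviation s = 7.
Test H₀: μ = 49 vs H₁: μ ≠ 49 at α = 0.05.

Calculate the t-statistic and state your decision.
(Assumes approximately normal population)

Answer: t = 4.5714, reject H₀

Derivation:
df = n - 1 = 63
SE = s/√n = 7/√64 = 0.8750
t = (x̄ - μ₀)/SE = (53.00 - 49)/0.8750 = 4.5714
Critical value: t_{0.025,63} = ±1.998
p-value < 0.0001
Decision: reject H₀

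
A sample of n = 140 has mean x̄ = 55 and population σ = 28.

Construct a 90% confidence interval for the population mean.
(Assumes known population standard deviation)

Confidence level: 90%, α = 0.1
z_0.05 = 1.645
SE = σ/√n = 28/√140 = 2.3664
Margin of error = 1.645 × 2.3664 = 3.8927
CI: x̄ ± margin = 55 ± 3.8927
CI: (51.1073, 58.8927)

Answer: (51.1073, 58.8927)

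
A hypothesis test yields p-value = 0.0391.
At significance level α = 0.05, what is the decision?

Compare p-value to α:
0.0391 < 0.05
Decision: reject H₀

Answer: reject H₀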